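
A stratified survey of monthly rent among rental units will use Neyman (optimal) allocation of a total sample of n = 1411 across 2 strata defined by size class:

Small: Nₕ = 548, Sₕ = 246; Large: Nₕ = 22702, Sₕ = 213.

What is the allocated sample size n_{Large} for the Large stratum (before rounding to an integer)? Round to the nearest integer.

Neyman allocation: nₕ = n·NₕSₕ / Σⱼ NⱼSⱼ.
Σ NⱼSⱼ = 548·246 + 22702·213 = 4.970334 × 10^6.
n_{Large} = 1411·22702·213 / (4.970334 × 10^6) = 1373.

1373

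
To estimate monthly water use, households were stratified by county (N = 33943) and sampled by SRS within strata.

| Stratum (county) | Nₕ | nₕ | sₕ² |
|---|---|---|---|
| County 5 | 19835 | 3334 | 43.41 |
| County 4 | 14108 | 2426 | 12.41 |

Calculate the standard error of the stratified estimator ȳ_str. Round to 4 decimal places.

Var(ȳ_str) = Σₕ Wₕ²(1 − fₕ)sₕ²/nₕ with Wₕ = Nₕ/N, N = 33943.
County 5: Wₕ = 0.58436202; term = 0.58436202²·(1 − 0.16808672)·43.41/3334 = 0.0036988457.
County 4: Wₕ = 0.41563798; term = 0.41563798²·(1 − 0.17195917)·12.41/2426 = 7.3175077 × 10^-4.
Sum = 0.0044305965.
SE = √(0.0044305965) = 0.0666.

0.0666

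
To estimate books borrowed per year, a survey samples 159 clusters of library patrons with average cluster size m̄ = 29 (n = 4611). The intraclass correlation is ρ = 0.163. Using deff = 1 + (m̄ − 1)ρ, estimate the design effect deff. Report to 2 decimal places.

deff = 1 + (29 − 1)·0.163 = 1 + 4.564 = 5.564.

5.56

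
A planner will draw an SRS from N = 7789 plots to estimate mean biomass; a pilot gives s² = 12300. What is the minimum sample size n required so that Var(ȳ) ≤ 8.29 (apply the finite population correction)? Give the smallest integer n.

1247

Without fpc, n₀ = s²/D = 12300/8.29 = 1483.7153.
With fpc, (1 − n/N)·s²/n ≤ D requires n ≥ n₀/(1 + n₀/N) = 1483.7153/(1 + 1483.7153/7789) = 1246.3079.
Rounding up, n = 1247.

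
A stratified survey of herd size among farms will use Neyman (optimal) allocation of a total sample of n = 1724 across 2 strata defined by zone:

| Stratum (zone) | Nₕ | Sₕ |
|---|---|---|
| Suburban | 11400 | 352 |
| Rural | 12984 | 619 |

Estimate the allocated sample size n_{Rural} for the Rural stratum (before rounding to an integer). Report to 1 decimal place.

1149.9

Neyman allocation: nₕ = n·NₕSₕ / Σⱼ NⱼSⱼ.
Σ NⱼSⱼ = 11400·352 + 12984·619 = 1.2049896 × 10^7.
n_{Rural} = 1724·12984·619 / (1.2049896 × 10^7) = 1149.9.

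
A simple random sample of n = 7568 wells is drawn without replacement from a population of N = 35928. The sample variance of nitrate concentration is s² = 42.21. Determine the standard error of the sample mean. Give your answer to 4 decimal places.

Under SRS without replacement, Var(ȳ) = (1 − f)·s²/n with f = n/N = 7568/35928 = 0.21064351.
Var(ȳ) = (1 − 0.21064351)·42.21/7568 = 0.78935649·0.0055774313 = 0.0044025816.
SE(ȳ) = √(0.0044025816) = 0.0664.

0.0664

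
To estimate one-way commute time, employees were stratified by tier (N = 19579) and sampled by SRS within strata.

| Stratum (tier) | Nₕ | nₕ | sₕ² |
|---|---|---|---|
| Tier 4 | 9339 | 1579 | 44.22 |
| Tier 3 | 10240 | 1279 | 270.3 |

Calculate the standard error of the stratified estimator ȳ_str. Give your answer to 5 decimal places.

0.23640

Var(ȳ_str) = Σₕ Wₕ²(1 − fₕ)sₕ²/nₕ with Wₕ = Nₕ/N, N = 19579.
Tier 4: Wₕ = 0.47699065; term = 0.47699065²·(1 − 0.16907592)·44.22/1579 = 0.0052944115.
Tier 3: Wₕ = 0.52300935; term = 0.52300935²·(1 − 0.12490234)·270.3/1279 = 0.050588398.
Sum = 0.05588281.
SE = √(0.05588281) = 0.23640.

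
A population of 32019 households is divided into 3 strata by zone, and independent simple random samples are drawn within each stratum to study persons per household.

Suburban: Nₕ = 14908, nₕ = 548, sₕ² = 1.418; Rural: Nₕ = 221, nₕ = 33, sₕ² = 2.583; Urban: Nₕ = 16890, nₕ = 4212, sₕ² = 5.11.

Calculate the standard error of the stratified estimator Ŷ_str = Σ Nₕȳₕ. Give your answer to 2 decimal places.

903.87

Var(Ŷ_str) = Σₕ Nₕ²(1 − fₕ)sₕ²/nₕ.
Suburban: 14908²·(1 − 548/14908)·1.418/548 = 553948.63.
Rural: 221²·(1 − 33/221)·2.583/33 = 3252.0753.
Urban: 16890²·(1 − 4212/16890)·5.11/4212 = 259784.32.
Sum = 816985.03.
SE = √(816985.03) = 903.87.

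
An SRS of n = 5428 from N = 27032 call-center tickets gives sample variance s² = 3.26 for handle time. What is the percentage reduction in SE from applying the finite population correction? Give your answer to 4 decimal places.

f = n/N = 5428/27032 = 0.20079905.
SE_no-fpc = √(s²/n) = 0.024506928; SE_fpc = √((1−f)s²/n) = 0.021908713.
Ratio = √(1−f) = 0.89398040. Reduction = 100·(1 − 0.89398040) = 10.6020%.

10.6020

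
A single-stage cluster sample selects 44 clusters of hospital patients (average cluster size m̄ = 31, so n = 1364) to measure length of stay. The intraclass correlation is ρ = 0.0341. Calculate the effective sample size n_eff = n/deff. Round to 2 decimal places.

674.25

deff = 1 + (31 − 1)·0.0341 = 1 + 1.023 = 2.023.
n_eff = 1364 / 2.023 = 674.25.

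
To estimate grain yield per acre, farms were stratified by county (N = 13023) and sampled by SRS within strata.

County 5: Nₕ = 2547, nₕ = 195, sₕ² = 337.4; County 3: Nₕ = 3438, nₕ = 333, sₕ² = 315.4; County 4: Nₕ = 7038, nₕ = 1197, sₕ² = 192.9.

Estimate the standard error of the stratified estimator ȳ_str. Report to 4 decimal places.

0.3997

Var(ȳ_str) = Σₕ Wₕ²(1 − fₕ)sₕ²/nₕ with Wₕ = Nₕ/N, N = 13023.
County 5: Wₕ = 0.19557706; term = 0.19557706²·(1 − 0.07656066)·337.4/195 = 0.061115961.
County 3: Wₕ = 0.26399447; term = 0.26399447²·(1 − 0.09685864)·315.4/333 = 0.059616002.
County 4: Wₕ = 0.54042847; term = 0.54042847²·(1 − 0.17007673)·192.9/1197 = 0.039061819.
Sum = 0.15979378.
SE = √(0.15979378) = 0.3997.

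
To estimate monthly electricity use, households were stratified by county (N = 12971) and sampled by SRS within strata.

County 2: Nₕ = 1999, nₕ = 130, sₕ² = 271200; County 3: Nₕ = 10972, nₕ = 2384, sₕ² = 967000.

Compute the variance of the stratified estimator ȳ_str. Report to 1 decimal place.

Var(ȳ_str) = Σₕ Wₕ²(1 − fₕ)sₕ²/nₕ with Wₕ = Nₕ/N, N = 12971.
County 2: Wₕ = 0.15411302; term = 0.15411302²·(1 − 0.06503252)·271200/130 = 46.325649.
County 3: Wₕ = 0.84588698; term = 0.84588698²·(1 − 0.21728035)·967000/2384 = 227.17008.
Sum = 273.49573.

273.5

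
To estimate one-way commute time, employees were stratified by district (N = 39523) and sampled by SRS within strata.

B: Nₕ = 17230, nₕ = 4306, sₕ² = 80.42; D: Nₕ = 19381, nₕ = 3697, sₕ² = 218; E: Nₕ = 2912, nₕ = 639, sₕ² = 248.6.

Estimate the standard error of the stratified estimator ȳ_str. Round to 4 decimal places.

Var(ȳ_str) = Σₕ Wₕ²(1 − fₕ)sₕ²/nₕ with Wₕ = Nₕ/N, N = 39523.
B: Wₕ = 0.43594869; term = 0.43594869²·(1 − 0.24991294)·80.42/4306 = 0.0026623949.
D: Wₕ = 0.49037269; term = 0.49037269²·(1 − 0.19075383)·218/3697 = 0.011474671.
E: Wₕ = 0.07367862; term = 0.07367862²·(1 − 0.21943681)·248.6/639 = 0.0016485088.
Sum = 0.015785575.
SE = √(0.015785575) = 0.1256.

0.1256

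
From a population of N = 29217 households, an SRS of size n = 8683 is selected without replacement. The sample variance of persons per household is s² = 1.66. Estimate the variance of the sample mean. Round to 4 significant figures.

Under SRS without replacement, Var(ȳ) = (1 − f)·s²/n with f = n/N = 8683/29217 = 0.29718999.
Var(ȳ) = (1 − 0.29718999)·1.66/8683 = 0.70281001·1.9117816 × 10^-4 = 1.3436193 × 10^-4.

1.344 × 10^-4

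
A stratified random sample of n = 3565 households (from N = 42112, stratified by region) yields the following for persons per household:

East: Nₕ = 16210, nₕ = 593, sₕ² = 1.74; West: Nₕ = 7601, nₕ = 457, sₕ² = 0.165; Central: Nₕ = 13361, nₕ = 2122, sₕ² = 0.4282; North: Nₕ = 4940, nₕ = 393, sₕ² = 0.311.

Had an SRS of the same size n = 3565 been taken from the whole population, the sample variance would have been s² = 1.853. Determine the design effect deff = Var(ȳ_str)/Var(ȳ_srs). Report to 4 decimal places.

Var(ȳ_str) = Σ Wₕ²(1−fₕ)sₕ²/nₕ with Wₕ = Nₕ/42112:
  East: (16210/42112)²·(1−593/16210)·1.74/593 = 4.1885475 × 10^-4
  West: (7601/42112)²·(1−457/7601)·0.165/457 = 1.105524 × 10^-5
  Central: (13361/42112)²·(1−2122/13361)·0.4282/2122 = 1.7086621 × 10^-5
  North: (4940/42112)²·(1−393/4940)·0.311/393 = 1.0023237 × 10^-5
  → Var(ȳ_str) = 4.5701985 × 10^-4.
Var(ȳ_srs) = (1 − 3565/42112)·1.853/3565 = 4.7577389 × 10^-4.
deff = (4.5701985 × 10^-4) / (4.7577389 × 10^-4) = 0.9606.

0.9606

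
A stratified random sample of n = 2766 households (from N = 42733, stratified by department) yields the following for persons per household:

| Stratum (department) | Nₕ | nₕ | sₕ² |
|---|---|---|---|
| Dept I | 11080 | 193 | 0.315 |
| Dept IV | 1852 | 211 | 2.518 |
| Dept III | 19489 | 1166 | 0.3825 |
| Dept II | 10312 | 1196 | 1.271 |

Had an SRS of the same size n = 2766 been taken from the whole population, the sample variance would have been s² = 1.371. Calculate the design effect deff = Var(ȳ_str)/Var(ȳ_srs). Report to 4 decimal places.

0.5318

Var(ȳ_str) = Σ Wₕ²(1−fₕ)sₕ²/nₕ with Wₕ = Nₕ/42733:
  Dept I: (11080/42733)²·(1−193/11080)·0.315/193 = 1.0781383 × 10^-4
  Dept IV: (1852/42733)²·(1−211/1852)·2.518/211 = 1.9860769 × 10^-5
  Dept III: (19489/42733)²·(1−1166/19489)·0.3825/1166 = 6.414935 × 10^-5
  Dept II: (10312/42733)²·(1−1196/10312)·1.271/1196 = 5.4705983 × 10^-5
  → Var(ȳ_str) = 2.4652993 × 10^-4.
Var(ȳ_srs) = (1 − 2766/42733)·1.371/2766 = 4.6357867 × 10^-4.
deff = (2.4652993 × 10^-4) / (4.6357867 × 10^-4) = 0.5318.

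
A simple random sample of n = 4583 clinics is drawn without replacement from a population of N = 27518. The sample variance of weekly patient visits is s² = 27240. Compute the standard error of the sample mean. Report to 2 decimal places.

Under SRS without replacement, Var(ȳ) = (1 − f)·s²/n with f = n/N = 4583/27518 = 0.16654553.
Var(ȳ) = (1 − 0.16654553)·27240/4583 = 0.83345447·5.943705 = 4.9538075.
SE(ȳ) = √(4.9538075) = 2.23.

2.23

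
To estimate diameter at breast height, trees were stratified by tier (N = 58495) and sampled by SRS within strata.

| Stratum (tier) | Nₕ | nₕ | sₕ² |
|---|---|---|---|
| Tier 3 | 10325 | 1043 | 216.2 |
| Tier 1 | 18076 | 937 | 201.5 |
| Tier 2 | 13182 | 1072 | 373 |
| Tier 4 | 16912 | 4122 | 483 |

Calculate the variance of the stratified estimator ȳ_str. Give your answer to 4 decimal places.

Var(ȳ_str) = Σₕ Wₕ²(1 − fₕ)sₕ²/nₕ with Wₕ = Nₕ/N, N = 58495.
Tier 3: Wₕ = 0.17651081; term = 0.17651081²·(1 − 0.10101695)·216.2/1043 = 0.005805846.
Tier 1: Wₕ = 0.30901786; term = 0.30901786²·(1 − 0.05183669)·201.5/937 = 0.019470889.
Tier 2: Wₕ = 0.22535259; term = 0.22535259²·(1 − 0.08132302)·373/1072 = 0.01623312.
Tier 4: Wₕ = 0.28911873; term = 0.28911873²·(1 − 0.24373226)·483/4122 = 0.0074074234.
Sum = 0.048917278.

0.0489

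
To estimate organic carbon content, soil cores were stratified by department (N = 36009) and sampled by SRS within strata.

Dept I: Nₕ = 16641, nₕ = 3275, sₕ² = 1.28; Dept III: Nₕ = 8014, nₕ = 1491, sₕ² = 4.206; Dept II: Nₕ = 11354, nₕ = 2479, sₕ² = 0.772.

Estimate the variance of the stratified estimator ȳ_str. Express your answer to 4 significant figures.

Var(ȳ_str) = Σₕ Wₕ²(1 − fₕ)sₕ²/nₕ with Wₕ = Nₕ/N, N = 36009.
Dept I: Wₕ = 0.46213447; term = 0.46213447²·(1 − 0.19680308)·1.28/3275 = 6.7043615 × 10^-5.
Dept III: Wₕ = 0.22255547; term = 0.22255547²·(1 − 0.18604941)·4.206/1491 = 1.1372769 × 10^-4.
Dept II: Wₕ = 0.31531006; term = 0.31531006²·(1 − 0.21833715)·0.772/2479 = 2.4201144 × 10^-5.
Sum = 2.0497245 × 10^-4.

2.050 × 10^-4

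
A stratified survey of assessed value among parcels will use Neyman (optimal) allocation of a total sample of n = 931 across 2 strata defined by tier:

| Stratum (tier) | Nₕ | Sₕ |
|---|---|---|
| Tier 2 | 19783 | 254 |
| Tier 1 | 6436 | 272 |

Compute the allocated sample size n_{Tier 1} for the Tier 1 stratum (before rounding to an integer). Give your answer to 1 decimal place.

240.5

Neyman allocation: nₕ = n·NₕSₕ / Σⱼ NⱼSⱼ.
Σ NⱼSⱼ = 19783·254 + 6436·272 = 6.775474 × 10^6.
n_{Tier 1} = 931·6436·272 / (6.775474 × 10^6) = 240.5.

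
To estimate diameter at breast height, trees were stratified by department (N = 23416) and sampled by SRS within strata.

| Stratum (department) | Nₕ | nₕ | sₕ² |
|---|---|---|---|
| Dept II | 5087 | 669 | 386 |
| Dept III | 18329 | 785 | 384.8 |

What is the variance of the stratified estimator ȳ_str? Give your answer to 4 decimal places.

0.3111

Var(ȳ_str) = Σₕ Wₕ²(1 − fₕ)sₕ²/nₕ with Wₕ = Nₕ/N, N = 23416.
Dept II: Wₕ = 0.21724462; term = 0.21724462²·(1 − 0.13151170)·386/669 = 0.023649568.
Dept III: Wₕ = 0.78275538; term = 0.78275538²·(1 − 0.04282830)·384.8/785 = 0.28747983.
Sum = 0.3111294.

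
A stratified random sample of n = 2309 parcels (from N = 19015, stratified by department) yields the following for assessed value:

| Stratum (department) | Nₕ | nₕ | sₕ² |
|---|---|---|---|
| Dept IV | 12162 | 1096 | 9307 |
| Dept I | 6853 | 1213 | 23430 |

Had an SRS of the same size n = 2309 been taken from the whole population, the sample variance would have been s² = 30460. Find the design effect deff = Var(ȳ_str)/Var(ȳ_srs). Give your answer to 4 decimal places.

0.4509

Var(ȳ_str) = Σ Wₕ²(1−fₕ)sₕ²/nₕ with Wₕ = Nₕ/19015:
  Dept IV: (12162/19015)²·(1−1096/12162)·9307/1096 = 3.1608375
  Dept I: (6853/19015)²·(1−1213/6853)·23430/1213 = 2.0648032
  → Var(ȳ_str) = 5.2256407.
Var(ȳ_srs) = (1 − 2309/19015)·30460/2309 = 11.589965.
deff = 5.2256407 / 11.589965 = 0.4509.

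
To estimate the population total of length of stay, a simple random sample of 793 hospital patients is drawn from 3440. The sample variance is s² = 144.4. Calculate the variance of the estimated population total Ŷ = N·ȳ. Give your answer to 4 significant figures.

Var(Ŷ) = N²·Var(ȳ) = N²·(1 − n/N)·s²/n.
f = 793/3440 = 0.23052326; Var(ȳ) = 0.76947674·144.4/793 = 0.14011657.
Var(Ŷ) = 3440² · 0.14011657 = 1.6580834 × 10^6.

1.658 × 10^6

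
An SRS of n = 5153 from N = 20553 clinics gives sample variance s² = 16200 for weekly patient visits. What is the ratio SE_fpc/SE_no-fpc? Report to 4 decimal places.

f = n/N = 5153/20553 = 0.25071766.
SE_no-fpc = √(s²/n) = 1.7730763; SE_fpc = √((1−f)s²/n) = 1.5347943.
Ratio = √(1−f) = 0.86561097.

0.8656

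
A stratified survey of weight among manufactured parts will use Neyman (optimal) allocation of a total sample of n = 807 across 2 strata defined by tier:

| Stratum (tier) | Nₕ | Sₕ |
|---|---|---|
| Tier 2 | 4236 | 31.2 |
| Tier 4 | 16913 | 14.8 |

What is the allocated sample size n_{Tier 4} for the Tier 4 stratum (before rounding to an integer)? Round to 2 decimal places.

Neyman allocation: nₕ = n·NₕSₕ / Σⱼ NⱼSⱼ.
Σ NⱼSⱼ = 4236·31.2 + 16913·14.8 = 382475.6.
n_{Tier 4} = 807·16913·14.8 / 382475.6 = 528.14.

528.14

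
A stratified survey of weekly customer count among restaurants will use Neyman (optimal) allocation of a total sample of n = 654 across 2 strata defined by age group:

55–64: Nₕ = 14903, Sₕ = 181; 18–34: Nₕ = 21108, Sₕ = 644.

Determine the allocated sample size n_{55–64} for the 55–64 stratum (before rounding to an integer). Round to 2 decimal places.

108.29

Neyman allocation: nₕ = n·NₕSₕ / Σⱼ NⱼSⱼ.
Σ NⱼSⱼ = 14903·181 + 21108·644 = 1.6290995 × 10^7.
n_{55–64} = 654·14903·181 / (1.6290995 × 10^7) = 108.29.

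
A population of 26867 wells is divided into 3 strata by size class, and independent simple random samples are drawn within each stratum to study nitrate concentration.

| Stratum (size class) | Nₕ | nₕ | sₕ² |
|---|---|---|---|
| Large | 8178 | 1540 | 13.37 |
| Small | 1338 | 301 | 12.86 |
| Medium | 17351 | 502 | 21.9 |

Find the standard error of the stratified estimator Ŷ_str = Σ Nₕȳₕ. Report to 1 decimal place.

3644.8

Var(Ŷ_str) = Σₕ Nₕ²(1 − fₕ)sₕ²/nₕ.
Large: 8178²·(1 − 1540/8178)·13.37/1540 = 471297.4.
Small: 1338²·(1 − 301/1338)·12.86/301 = 59280.157.
Medium: 17351²·(1 − 502/17351)·21.9/502 = 1.2753783 × 10^7.
Sum = 1.3284361 × 10^7.
SE = √(1.3284361 × 10^7) = 3644.8.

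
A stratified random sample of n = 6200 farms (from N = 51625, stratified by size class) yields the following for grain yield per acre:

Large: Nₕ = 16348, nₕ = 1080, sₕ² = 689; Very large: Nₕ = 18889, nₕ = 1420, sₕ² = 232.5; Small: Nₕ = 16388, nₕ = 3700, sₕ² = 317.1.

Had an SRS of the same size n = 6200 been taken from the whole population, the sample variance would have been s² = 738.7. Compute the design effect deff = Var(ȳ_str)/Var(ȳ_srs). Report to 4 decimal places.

Var(ȳ_str) = Σ Wₕ²(1−fₕ)sₕ²/nₕ with Wₕ = Nₕ/51625:
  Large: (16348/51625)²·(1−1080/16348)·689/1080 = 0.059747827
  Very large: (18889/51625)²·(1−1420/18889)·232.5/1420 = 0.020271762
  Small: (16388/51625)²·(1−3700/16388)·317.1/3700 = 0.0066864179
  → Var(ȳ_str) = 0.086706007.
Var(ȳ_srs) = (1 − 6200/51625)·738.7/6200 = 0.1048362.
deff = 0.086706007 / 0.1048362 = 0.8271.

0.8271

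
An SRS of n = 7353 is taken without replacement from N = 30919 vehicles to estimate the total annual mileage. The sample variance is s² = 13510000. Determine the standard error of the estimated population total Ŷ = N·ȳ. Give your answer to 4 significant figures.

Var(Ŷ) = N²·Var(ȳ) = N²·(1 − n/N)·s²/n.
f = 7353/30919 = 0.23781494; Var(ȳ) = 0.76218506·13510000/7353 = 1400.3971.
Var(Ŷ) = 30919² · 1400.3971 = 1.338758 × 10^12.
SE(Ŷ) = √(1.338758 × 10^12) = 1.157 × 10^6.

1.157 × 10^6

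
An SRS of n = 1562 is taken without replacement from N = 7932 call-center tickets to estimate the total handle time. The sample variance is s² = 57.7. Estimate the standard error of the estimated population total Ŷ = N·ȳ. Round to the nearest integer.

Var(Ŷ) = N²·Var(ȳ) = N²·(1 − n/N)·s²/n.
f = 1562/7932 = 0.19692385; Var(ȳ) = 0.80307615·57.7/1562 = 0.029665489.
Var(Ŷ) = 7932² · 0.029665489 = 1.8664524 × 10^6.
SE(Ŷ) = √(1.8664524 × 10^6) = 1366.

1366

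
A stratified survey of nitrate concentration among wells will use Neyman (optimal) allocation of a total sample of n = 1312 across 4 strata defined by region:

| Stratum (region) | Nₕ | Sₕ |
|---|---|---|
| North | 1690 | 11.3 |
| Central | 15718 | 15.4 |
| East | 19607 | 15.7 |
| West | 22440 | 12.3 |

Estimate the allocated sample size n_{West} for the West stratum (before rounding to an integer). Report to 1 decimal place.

Neyman allocation: nₕ = n·NₕSₕ / Σⱼ NⱼSⱼ.
Σ NⱼSⱼ = 1690·11.3 + 15718·15.4 + 19607·15.7 + 22440·12.3 = 844996.1.
n_{West} = 1312·22440·12.3 / 844996.1 = 428.6.

428.6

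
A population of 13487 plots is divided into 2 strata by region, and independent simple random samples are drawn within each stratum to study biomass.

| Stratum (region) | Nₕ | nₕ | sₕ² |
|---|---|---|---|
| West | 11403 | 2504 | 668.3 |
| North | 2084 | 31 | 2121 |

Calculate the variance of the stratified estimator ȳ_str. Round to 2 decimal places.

Var(ȳ_str) = Σₕ Wₕ²(1 − fₕ)sₕ²/nₕ with Wₕ = Nₕ/N, N = 13487.
West: Wₕ = 0.84548083; term = 0.84548083²·(1 − 0.21959134)·668.3/2504 = 0.14889042.
North: Wₕ = 0.15451917; term = 0.15451917²·(1 − 0.01487524)·2121/31 = 1.6092923.
Sum = 1.7581827.

1.76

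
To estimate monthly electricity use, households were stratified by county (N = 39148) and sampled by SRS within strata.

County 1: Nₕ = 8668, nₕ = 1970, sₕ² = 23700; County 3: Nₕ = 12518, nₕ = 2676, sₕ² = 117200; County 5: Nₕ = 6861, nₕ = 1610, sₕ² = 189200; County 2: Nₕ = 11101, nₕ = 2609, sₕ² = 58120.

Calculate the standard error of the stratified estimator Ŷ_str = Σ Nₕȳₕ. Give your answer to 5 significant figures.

Var(Ŷ_str) = Σₕ Nₕ²(1 − fₕ)sₕ²/nₕ.
County 1: 8668²·(1 − 1970/8668)·23700/1970 = 6.9846744 × 10^8.
County 3: 12518²·(1 − 2676/12518)·117200/2676 = 5.3958493 × 10^9.
County 5: 6861²·(1 − 1610/6861)·189200/1610 = 4.233745 × 10^9.
County 2: 11101²·(1 − 2609/11101)·58120/2609 = 2.1000209 × 10^9.
Sum = 1.2428083 × 10^10.
SE = √(1.2428083 × 10^10) = 111480.

111480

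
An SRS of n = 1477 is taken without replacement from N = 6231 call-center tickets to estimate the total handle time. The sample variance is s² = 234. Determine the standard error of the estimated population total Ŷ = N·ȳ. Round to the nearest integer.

Var(Ŷ) = N²·Var(ȳ) = N²·(1 − n/N)·s²/n.
f = 1477/6231 = 0.23704060; Var(ȳ) = 0.76295940·234/1477 = 0.12087508.
Var(Ŷ) = 6231² · 0.12087508 = 4.6930186 × 10^6.
SE(Ŷ) = √(4.6930186 × 10^6) = 2166.

2166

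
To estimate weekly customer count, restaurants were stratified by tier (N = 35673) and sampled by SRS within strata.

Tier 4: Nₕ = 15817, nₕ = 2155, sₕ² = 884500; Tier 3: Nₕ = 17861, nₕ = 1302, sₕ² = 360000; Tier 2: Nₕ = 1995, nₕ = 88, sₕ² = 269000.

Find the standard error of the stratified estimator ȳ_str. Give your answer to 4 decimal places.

11.9623

Var(ȳ_str) = Σₕ Wₕ²(1 − fₕ)sₕ²/nₕ with Wₕ = Nₕ/N, N = 35673.
Tier 4: Wₕ = 0.44338856; term = 0.44338856²·(1 − 0.13624581)·884500/2155 = 69.696295.
Tier 3: Wₕ = 0.50068679; term = 0.50068679²·(1 − 0.07289625)·360000/1302 = 64.261687.
Tier 2: Wₕ = 0.05592465; term = 0.05592465²·(1 − 0.04411028)·269000/88 = 9.1386897.
Sum = 143.09667.
SE = √(143.09667) = 11.9623.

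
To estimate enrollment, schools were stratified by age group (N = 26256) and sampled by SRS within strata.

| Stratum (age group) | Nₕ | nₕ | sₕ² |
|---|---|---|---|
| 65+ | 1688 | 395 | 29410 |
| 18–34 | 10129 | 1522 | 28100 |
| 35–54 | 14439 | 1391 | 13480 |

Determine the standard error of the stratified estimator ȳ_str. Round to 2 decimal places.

2.28

Var(ȳ_str) = Σₕ Wₕ²(1 − fₕ)sₕ²/nₕ with Wₕ = Nₕ/N, N = 26256.
65+: Wₕ = 0.06429007; term = 0.06429007²·(1 − 0.23400474)·29410/395 = 0.23572832.
18–34: Wₕ = 0.38577849; term = 0.38577849²·(1 − 0.15026163)·28100/1522 = 2.3348174.
35–54: Wₕ = 0.54993144; term = 0.54993144²·(1 − 0.09633631)·13480/1391 = 2.648419.
Sum = 5.2189647.
SE = √(5.2189647) = 2.28.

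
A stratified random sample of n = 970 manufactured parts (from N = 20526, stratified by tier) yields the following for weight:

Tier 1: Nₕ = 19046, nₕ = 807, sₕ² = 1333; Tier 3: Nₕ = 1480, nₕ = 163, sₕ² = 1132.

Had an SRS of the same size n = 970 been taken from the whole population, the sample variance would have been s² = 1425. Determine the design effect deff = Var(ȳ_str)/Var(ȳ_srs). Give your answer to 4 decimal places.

0.9960

Var(ȳ_str) = Σ Wₕ²(1−fₕ)sₕ²/nₕ with Wₕ = Nₕ/20526:
  Tier 1: (19046/20526)²·(1−807/19046)·1333/807 = 1.3619237
  Tier 3: (1480/20526)²·(1−163/1480)·1132/163 = 0.032129034
  → Var(ȳ_str) = 1.3940527.
Var(ȳ_srs) = (1 − 970/20526)·1425/970 = 1.399648.
deff = 1.3940527 / 1.399648 = 0.9960.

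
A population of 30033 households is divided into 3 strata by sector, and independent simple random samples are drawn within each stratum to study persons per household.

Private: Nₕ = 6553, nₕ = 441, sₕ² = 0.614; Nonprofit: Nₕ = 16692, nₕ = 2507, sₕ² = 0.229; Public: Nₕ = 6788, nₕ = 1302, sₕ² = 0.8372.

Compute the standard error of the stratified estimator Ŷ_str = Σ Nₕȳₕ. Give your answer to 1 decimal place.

Var(Ŷ_str) = Σₕ Nₕ²(1 − fₕ)sₕ²/nₕ.
Private: 6553²·(1 − 441/6553)·0.614/441 = 55763.92.
Nonprofit: 16692²·(1 − 2507/16692)·0.229/2507 = 21628.125.
Public: 6788²·(1 − 1302/6788)·0.8372/1302 = 23945.057.
Sum = 101337.1.
SE = √(101337.1) = 318.3.

318.3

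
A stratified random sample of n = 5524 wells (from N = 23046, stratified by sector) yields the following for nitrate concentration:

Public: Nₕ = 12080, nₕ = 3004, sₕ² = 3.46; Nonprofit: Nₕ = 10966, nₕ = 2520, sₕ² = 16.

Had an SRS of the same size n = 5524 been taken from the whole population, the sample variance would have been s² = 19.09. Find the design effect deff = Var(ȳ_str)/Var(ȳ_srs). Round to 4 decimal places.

0.5119

Var(ȳ_str) = Σ Wₕ²(1−fₕ)sₕ²/nₕ with Wₕ = Nₕ/23046:
  Public: (12080/23046)²·(1−3004/12080)·3.46/3004 = 2.3776421 × 10^-4
  Nonprofit: (10966/23046)²·(1−2520/10966)·16/2520 = 0.001107204
  → Var(ȳ_str) = 0.0013449682.
Var(ȳ_srs) = (1 − 5524/23046)·19.09/5524 = 0.0026274858.
deff = 0.0013449682 / 0.0026274858 = 0.5119.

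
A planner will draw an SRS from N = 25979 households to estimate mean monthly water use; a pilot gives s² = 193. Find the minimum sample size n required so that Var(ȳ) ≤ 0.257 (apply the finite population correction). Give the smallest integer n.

Without fpc, n₀ = s²/D = 193/0.257 = 750.9728.
With fpc, (1 − n/N)·s²/n ≤ D requires n ≥ n₀/(1 + n₀/N) = 750.9728/(1 + 750.9728/25979) = 729.8744.
Rounding up, n = 730.

730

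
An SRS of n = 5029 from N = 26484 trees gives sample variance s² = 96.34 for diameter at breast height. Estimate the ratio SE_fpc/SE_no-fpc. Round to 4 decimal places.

0.9001

f = n/N = 5029/26484 = 0.18988823.
SE_no-fpc = √(s²/n) = 0.13840842; SE_fpc = √((1−f)s²/n) = 0.12457617.
Ratio = √(1−f) = 0.90006209.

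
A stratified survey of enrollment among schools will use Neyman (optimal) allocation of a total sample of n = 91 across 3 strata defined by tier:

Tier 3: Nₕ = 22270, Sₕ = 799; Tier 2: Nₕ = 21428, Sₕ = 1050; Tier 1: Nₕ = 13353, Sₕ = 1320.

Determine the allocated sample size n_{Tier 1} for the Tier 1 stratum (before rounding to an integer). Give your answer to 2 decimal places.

Neyman allocation: nₕ = n·NₕSₕ / Σⱼ NⱼSⱼ.
Σ NⱼSⱼ = 22270·799 + 21428·1050 + 13353·1320 = 5.791909 × 10^7.
n_{Tier 1} = 91·13353·1320 / (5.791909 × 10^7) = 27.69.

27.69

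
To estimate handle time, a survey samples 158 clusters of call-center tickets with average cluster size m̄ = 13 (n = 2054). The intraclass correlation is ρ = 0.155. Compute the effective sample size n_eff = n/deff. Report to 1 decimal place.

deff = 1 + (13 − 1)·0.155 = 1 + 1.86 = 2.86.
n_eff = 2054 / 2.86 = 718.2.

718.2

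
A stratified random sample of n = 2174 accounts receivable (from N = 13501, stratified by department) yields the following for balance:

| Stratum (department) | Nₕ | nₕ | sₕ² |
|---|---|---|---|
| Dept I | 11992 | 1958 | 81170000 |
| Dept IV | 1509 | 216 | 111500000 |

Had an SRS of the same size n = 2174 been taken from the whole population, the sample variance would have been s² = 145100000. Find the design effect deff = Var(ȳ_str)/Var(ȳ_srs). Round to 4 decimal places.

0.5874

Var(ȳ_str) = Σ Wₕ²(1−fₕ)sₕ²/nₕ with Wₕ = Nₕ/13501:
  Dept I: (11992/13501)²·(1−1958/11992)·81170000/1958 = 27366.339
  Dept IV: (1509/13501)²·(1−216/1509)·111500000/216 = 5525.569
  → Var(ȳ_str) = 32891.908.
Var(ȳ_srs) = (1 − 2174/13501)·145100000/2174 = 55995.978.
deff = 32891.908 / 55995.978 = 0.5874.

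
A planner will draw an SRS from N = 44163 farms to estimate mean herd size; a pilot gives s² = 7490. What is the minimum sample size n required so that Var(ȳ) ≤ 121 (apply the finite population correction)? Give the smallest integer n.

62

Without fpc, n₀ = s²/D = 7490/121 = 61.9008.
With fpc, (1 − n/N)·s²/n ≤ D requires n ≥ n₀/(1 + n₀/N) = 61.9008/(1 + 61.9008/44163) = 61.8142.
Rounding up, n = 62.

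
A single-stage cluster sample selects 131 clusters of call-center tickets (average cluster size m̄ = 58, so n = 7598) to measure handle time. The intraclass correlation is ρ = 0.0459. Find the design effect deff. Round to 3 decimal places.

deff = 1 + (58 − 1)·0.0459 = 1 + 2.6163 = 3.6163.

3.616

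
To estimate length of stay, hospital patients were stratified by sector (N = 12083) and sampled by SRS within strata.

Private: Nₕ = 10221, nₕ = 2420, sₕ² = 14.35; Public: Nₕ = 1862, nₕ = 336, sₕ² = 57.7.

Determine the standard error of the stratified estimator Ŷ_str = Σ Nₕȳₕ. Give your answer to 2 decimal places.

980.18

Var(Ŷ_str) = Σₕ Nₕ²(1 − fₕ)sₕ²/nₕ.
Private: 10221²·(1 − 2420/10221)·14.35/2420 = 472802.98.
Public: 1862²·(1 − 336/1862)·57.7/336 = 487944.86.
Sum = 960747.84.
SE = √(960747.84) = 980.18.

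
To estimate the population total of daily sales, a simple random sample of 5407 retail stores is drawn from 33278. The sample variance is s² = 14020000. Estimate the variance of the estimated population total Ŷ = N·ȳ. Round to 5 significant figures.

2.4049 × 10^12

Var(Ŷ) = N²·Var(ȳ) = N²·(1 − n/N)·s²/n.
f = 5407/33278 = 0.16247972; Var(ȳ) = 0.83752028·14020000/5407 = 2171.6357.
Var(Ŷ) = 33278² · 2171.6357 = 2.4049243 × 10^12.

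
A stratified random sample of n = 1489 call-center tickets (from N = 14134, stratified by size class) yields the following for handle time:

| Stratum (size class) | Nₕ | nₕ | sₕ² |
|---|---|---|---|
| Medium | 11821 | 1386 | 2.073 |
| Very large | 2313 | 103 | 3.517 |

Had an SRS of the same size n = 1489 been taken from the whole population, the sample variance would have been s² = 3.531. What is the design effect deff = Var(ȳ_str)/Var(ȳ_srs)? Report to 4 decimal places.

0.8471

Var(ȳ_str) = Σ Wₕ²(1−fₕ)sₕ²/nₕ with Wₕ = Nₕ/14134:
  Medium: (11821/14134)²·(1−1386/11821)·2.073/1386 = 9.2353332 × 10^-4
  Very large: (2313/14134)²·(1−103/2313)·3.517/103 = 8.7372121 × 10^-4
  → Var(ȳ_str) = 0.0017972545.
Var(ȳ_srs) = (1 − 1489/14134)·3.531/1489 = 0.0021215671.
deff = 0.0017972545 / 0.0021215671 = 0.8471.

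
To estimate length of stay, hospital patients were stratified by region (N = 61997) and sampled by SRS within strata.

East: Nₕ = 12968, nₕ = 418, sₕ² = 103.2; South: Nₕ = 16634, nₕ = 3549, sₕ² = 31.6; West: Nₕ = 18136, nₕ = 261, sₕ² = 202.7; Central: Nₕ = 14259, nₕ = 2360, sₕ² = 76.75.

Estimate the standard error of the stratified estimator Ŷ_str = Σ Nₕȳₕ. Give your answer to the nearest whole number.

17303

Var(Ŷ_str) = Σₕ Nₕ²(1 − fₕ)sₕ²/nₕ.
East: 12968²·(1 − 418/12968)·103.2/418 = 4.0180945 × 10^7.
South: 16634²·(1 − 3549/16634)·31.6/3549 = 1.9379899 × 10^6.
West: 18136²·(1 − 261/18136)·202.7/261 = 2.5176816 × 10^8.
Central: 14259²·(1 − 2360/14259)·76.75/2360 = 5.5177995 × 10^6.
Sum = 2.9940489 × 10^8.
SE = √(2.9940489 × 10^8) = 17303.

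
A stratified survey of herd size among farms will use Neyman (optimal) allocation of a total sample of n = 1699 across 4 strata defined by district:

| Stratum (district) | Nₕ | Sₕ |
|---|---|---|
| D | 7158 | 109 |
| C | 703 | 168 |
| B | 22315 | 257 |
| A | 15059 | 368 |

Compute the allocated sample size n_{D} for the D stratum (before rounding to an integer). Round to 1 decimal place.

Neyman allocation: nₕ = n·NₕSₕ / Σⱼ NⱼSⱼ.
Σ NⱼSⱼ = 7158·109 + 703·168 + 22315·257 + 15059·368 = 1.2174993 × 10^7.
n_{D} = 1699·7158·109 / (1.2174993 × 10^7) = 108.9.

108.9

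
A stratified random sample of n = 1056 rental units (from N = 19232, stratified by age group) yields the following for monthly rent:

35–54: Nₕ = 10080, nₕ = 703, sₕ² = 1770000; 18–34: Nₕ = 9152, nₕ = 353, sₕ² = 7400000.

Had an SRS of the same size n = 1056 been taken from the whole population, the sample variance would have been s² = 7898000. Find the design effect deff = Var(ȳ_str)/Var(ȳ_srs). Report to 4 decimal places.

Var(ȳ_str) = Σ Wₕ²(1−fₕ)sₕ²/nₕ with Wₕ = Nₕ/19232:
  35–54: (10080/19232)²·(1−703/10080)·1770000/703 = 643.41842
  18–34: (9152/19232)²·(1−353/9152)·7400000/353 = 4564.1241
  → Var(ȳ_str) = 5207.5425.
Var(ȳ_srs) = (1 − 1056/19232)·7898000/1056 = 7068.4969.
deff = 5207.5425 / 7068.4969 = 0.7367.

0.7367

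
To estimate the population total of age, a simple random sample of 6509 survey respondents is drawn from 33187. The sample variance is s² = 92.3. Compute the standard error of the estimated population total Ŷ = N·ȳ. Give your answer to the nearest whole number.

Var(Ŷ) = N²·Var(ȳ) = N²·(1 − n/N)·s²/n.
f = 6509/33187 = 0.19613102; Var(ȳ) = 0.80386898·92.3/6509 = 0.011399156.
Var(Ŷ) = 33187² · 0.011399156 = 1.2554768 × 10^7.
SE(Ŷ) = √(1.2554768 × 10^7) = 3543.

3543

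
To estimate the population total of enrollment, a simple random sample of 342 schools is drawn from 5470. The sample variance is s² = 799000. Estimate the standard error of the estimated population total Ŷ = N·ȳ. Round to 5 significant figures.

255990

Var(Ŷ) = N²·Var(ȳ) = N²·(1 − n/N)·s²/n.
f = 342/5470 = 0.06252285; Var(ȳ) = 0.93747715·799000/342 = 2190.1878.
Var(Ŷ) = 5470² · 2190.1878 = 6.553239 × 10^10.
SE(Ŷ) = √(6.553239 × 10^10) = 255990.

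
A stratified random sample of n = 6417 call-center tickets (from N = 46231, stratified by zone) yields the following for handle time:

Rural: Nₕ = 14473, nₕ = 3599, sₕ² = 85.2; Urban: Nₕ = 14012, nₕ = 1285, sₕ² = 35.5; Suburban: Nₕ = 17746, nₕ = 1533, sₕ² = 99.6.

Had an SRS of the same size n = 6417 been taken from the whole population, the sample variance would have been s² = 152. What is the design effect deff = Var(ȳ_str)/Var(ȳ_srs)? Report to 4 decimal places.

0.6272

Var(ȳ_str) = Σ Wₕ²(1−fₕ)sₕ²/nₕ with Wₕ = Nₕ/46231:
  Rural: (14473/46231)²·(1−3599/14473)·85.2/3599 = 0.0017431673
  Urban: (14012/46231)²·(1−1285/14012)·35.5/1285 = 0.0023050737
  Suburban: (17746/46231)²·(1−1533/17746)·99.6/1533 = 0.0087461006
  → Var(ȳ_str) = 0.012794342.
Var(ȳ_srs) = (1 − 6417/46231)·152/6417 = 0.020399244.
deff = 0.012794342 / 0.020399244 = 0.6272.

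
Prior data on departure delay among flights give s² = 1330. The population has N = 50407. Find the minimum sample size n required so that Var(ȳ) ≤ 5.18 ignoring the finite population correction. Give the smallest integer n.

Without fpc, n₀ = s²/D = 1330/5.18 = 256.7568.
Rounding up, n = 257.

257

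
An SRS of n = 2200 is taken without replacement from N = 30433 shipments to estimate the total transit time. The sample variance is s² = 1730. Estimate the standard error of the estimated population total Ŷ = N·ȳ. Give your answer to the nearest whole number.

Var(Ŷ) = N²·Var(ȳ) = N²·(1 − n/N)·s²/n.
f = 2200/30433 = 0.07228995; Var(ȳ) = 0.92771005·1730/2200 = 0.72951745.
Var(Ŷ) = 30433² · 0.72951745 = 6.7565534 × 10^8.
SE(Ŷ) = √(6.7565534 × 10^8) = 25993.

25993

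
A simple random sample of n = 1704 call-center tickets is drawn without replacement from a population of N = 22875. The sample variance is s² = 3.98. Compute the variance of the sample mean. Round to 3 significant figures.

0.00216

Under SRS without replacement, Var(ȳ) = (1 − f)·s²/n with f = n/N = 1704/22875 = 0.07449180.
Var(ȳ) = (1 − 0.07449180)·3.98/1704 = 0.92550820·0.0023356808 = 0.0021616917.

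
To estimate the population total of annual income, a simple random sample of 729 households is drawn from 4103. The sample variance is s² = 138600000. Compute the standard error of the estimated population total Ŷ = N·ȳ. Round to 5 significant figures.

Var(Ŷ) = N²·Var(ȳ) = N²·(1 − n/N)·s²/n.
f = 729/4103 = 0.17767487; Var(ȳ) = 0.82232513·138600000/729 = 156343.3.
Var(Ŷ) = 4103² · 156343.3 = 2.6319783 × 10^12.
SE(Ŷ) = √(2.6319783 × 10^12) = 1.6223 × 10^6.

1.6223 × 10^6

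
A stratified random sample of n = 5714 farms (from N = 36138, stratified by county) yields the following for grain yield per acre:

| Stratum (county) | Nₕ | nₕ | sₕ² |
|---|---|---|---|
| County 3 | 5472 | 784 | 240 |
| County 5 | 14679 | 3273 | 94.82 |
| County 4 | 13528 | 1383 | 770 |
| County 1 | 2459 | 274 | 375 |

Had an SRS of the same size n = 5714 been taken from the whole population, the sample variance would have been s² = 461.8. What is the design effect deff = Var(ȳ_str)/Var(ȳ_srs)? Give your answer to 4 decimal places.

Var(ȳ_str) = Σ Wₕ²(1−fₕ)sₕ²/nₕ with Wₕ = Nₕ/36138:
  County 3: (5472/36138)²·(1−784/5472)·240/784 = 0.0060131307
  County 5: (14679/36138)²·(1−3273/14679)·94.82/3273 = 0.0037141168
  County 4: (13528/36138)²·(1−1383/13528)·770/1383 = 0.070044079
  County 1: (2459/36138)²·(1−274/2459)·375/274 = 0.0056307008
  → Var(ȳ_str) = 0.085402027.
Var(ȳ_srs) = (1 − 5714/36138)·461.8/5714 = 0.068040249.
deff = 0.085402027 / 0.068040249 = 1.2552.

1.2552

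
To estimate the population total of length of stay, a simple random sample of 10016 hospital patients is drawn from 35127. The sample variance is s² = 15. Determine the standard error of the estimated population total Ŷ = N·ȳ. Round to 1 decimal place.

1149.3

Var(Ŷ) = N²·Var(ȳ) = N²·(1 − n/N)·s²/n.
f = 10016/35127 = 0.28513679; Var(ȳ) = 0.71486321·15/10016 = 0.0010705819.
Var(Ŷ) = 35127² · 0.0010705819 = 1.3209976 × 10^6.
SE(Ŷ) = √(1.3209976 × 10^6) = 1149.3.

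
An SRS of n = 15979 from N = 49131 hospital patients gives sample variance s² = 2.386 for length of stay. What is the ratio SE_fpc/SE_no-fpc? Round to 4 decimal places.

0.8214

f = n/N = 15979/49131 = 0.32523254.
SE_no-fpc = √(s²/n) = 0.012219697; SE_fpc = √((1−f)s²/n) = 0.010037776.
Ratio = √(1−f) = 0.82144230.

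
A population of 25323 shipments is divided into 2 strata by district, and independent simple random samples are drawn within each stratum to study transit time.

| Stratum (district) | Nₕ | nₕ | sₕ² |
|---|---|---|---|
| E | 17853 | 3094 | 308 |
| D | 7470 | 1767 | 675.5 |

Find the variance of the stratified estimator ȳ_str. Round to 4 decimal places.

0.0663

Var(ȳ_str) = Σₕ Wₕ²(1 − fₕ)sₕ²/nₕ with Wₕ = Nₕ/N, N = 25323.
E: Wₕ = 0.70501125; term = 0.70501125²·(1 − 0.17330421)·308/3094 = 0.040904231.
D: Wₕ = 0.29498875; term = 0.29498875²·(1 − 0.23654618)·675.5/1767 = 0.025397003.
Sum = 0.066301234.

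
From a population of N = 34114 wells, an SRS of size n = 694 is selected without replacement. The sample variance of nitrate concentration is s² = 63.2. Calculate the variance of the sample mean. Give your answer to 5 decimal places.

0.08921

Under SRS without replacement, Var(ȳ) = (1 − f)·s²/n with f = n/N = 694/34114 = 0.02034355.
Var(ȳ) = (1 − 0.02034355)·63.2/694 = 0.97965645·0.091066282 = 0.089213671.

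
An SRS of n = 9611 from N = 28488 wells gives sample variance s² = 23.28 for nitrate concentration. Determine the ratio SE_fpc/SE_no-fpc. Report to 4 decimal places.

0.8140

f = n/N = 9611/28488 = 0.33737012.
SE_no-fpc = √(s²/n) = 0.0492161; SE_fpc = √((1−f)s²/n) = 0.04006293.
Ratio = √(1−f) = 0.81402081.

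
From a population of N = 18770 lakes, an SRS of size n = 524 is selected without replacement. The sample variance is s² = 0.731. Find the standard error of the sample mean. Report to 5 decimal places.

0.03683

Under SRS without replacement, Var(ȳ) = (1 − f)·s²/n with f = n/N = 524/18770 = 0.02791689.
Var(ȳ) = (1 − 0.02791689)·0.731/524 = 0.97208311·0.0013950382 = 0.001356093.
SE(ȳ) = √(0.001356093) = 0.03683.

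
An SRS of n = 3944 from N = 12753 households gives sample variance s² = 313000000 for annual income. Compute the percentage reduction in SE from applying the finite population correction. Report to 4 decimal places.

16.8893

f = n/N = 3944/12753 = 0.30926057.
SE_no-fpc = √(s²/n) = 281.71094; SE_fpc = √((1−f)s²/n) = 234.13204.
Ratio = √(1−f) = 0.83110735. Reduction = 100·(1 − 0.83110735) = 16.8893%.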